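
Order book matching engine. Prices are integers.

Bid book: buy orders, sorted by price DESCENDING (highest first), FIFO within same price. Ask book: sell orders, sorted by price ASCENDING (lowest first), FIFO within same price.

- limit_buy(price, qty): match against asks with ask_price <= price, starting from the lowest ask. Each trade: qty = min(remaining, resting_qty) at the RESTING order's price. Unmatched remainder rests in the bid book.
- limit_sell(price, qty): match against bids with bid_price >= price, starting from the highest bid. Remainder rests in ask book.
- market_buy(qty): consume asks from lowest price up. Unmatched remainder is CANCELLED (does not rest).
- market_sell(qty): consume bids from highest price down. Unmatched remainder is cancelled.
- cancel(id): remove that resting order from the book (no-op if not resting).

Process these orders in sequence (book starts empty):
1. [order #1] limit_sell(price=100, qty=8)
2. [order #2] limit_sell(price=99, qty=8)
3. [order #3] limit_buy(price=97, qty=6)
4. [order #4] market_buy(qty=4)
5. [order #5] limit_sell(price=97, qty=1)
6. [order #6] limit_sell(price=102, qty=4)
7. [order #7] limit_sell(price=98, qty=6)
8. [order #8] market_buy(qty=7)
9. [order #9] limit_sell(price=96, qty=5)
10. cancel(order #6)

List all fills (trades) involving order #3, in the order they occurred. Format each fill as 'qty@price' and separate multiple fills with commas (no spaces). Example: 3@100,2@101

Answer: 1@97,5@97

Derivation:
After op 1 [order #1] limit_sell(price=100, qty=8): fills=none; bids=[-] asks=[#1:8@100]
After op 2 [order #2] limit_sell(price=99, qty=8): fills=none; bids=[-] asks=[#2:8@99 #1:8@100]
After op 3 [order #3] limit_buy(price=97, qty=6): fills=none; bids=[#3:6@97] asks=[#2:8@99 #1:8@100]
After op 4 [order #4] market_buy(qty=4): fills=#4x#2:4@99; bids=[#3:6@97] asks=[#2:4@99 #1:8@100]
After op 5 [order #5] limit_sell(price=97, qty=1): fills=#3x#5:1@97; bids=[#3:5@97] asks=[#2:4@99 #1:8@100]
After op 6 [order #6] limit_sell(price=102, qty=4): fills=none; bids=[#3:5@97] asks=[#2:4@99 #1:8@100 #6:4@102]
After op 7 [order #7] limit_sell(price=98, qty=6): fills=none; bids=[#3:5@97] asks=[#7:6@98 #2:4@99 #1:8@100 #6:4@102]
After op 8 [order #8] market_buy(qty=7): fills=#8x#7:6@98 #8x#2:1@99; bids=[#3:5@97] asks=[#2:3@99 #1:8@100 #6:4@102]
After op 9 [order #9] limit_sell(price=96, qty=5): fills=#3x#9:5@97; bids=[-] asks=[#2:3@99 #1:8@100 #6:4@102]
After op 10 cancel(order #6): fills=none; bids=[-] asks=[#2:3@99 #1:8@100]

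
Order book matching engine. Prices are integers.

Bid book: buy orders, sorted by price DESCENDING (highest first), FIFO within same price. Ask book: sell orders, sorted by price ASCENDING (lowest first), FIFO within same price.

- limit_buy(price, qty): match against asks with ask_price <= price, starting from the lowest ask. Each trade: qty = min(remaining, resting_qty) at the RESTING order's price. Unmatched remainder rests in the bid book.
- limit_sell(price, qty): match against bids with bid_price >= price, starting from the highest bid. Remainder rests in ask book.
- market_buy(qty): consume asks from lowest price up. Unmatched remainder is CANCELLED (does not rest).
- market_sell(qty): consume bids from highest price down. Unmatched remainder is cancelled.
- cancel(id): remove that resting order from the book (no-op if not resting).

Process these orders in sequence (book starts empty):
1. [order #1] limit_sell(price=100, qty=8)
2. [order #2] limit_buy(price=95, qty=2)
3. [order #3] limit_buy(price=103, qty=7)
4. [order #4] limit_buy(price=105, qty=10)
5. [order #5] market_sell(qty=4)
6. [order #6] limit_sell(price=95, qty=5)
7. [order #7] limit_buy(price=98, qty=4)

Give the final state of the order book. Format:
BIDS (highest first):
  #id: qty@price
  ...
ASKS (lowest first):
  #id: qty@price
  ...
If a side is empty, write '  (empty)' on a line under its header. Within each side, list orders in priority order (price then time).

After op 1 [order #1] limit_sell(price=100, qty=8): fills=none; bids=[-] asks=[#1:8@100]
After op 2 [order #2] limit_buy(price=95, qty=2): fills=none; bids=[#2:2@95] asks=[#1:8@100]
After op 3 [order #3] limit_buy(price=103, qty=7): fills=#3x#1:7@100; bids=[#2:2@95] asks=[#1:1@100]
After op 4 [order #4] limit_buy(price=105, qty=10): fills=#4x#1:1@100; bids=[#4:9@105 #2:2@95] asks=[-]
After op 5 [order #5] market_sell(qty=4): fills=#4x#5:4@105; bids=[#4:5@105 #2:2@95] asks=[-]
After op 6 [order #6] limit_sell(price=95, qty=5): fills=#4x#6:5@105; bids=[#2:2@95] asks=[-]
After op 7 [order #7] limit_buy(price=98, qty=4): fills=none; bids=[#7:4@98 #2:2@95] asks=[-]

Answer: BIDS (highest first):
  #7: 4@98
  #2: 2@95
ASKS (lowest first):
  (empty)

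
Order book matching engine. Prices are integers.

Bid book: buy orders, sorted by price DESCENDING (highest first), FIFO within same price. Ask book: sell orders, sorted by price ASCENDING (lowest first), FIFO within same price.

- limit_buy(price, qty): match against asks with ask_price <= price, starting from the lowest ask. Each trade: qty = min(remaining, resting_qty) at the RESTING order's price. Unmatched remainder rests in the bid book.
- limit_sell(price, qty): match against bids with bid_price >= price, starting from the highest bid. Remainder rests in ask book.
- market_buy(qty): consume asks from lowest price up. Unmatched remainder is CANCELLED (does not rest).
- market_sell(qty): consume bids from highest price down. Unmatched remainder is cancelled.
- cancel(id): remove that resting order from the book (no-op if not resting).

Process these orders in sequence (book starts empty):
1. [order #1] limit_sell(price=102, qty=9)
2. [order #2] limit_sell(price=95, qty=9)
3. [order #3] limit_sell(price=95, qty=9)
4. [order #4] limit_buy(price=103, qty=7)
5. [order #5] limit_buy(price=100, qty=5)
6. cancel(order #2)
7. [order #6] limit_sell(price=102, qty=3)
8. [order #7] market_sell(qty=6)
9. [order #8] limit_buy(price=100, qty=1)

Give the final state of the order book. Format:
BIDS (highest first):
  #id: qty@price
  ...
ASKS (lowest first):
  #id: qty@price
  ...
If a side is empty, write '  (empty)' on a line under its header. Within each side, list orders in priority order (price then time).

Answer: BIDS (highest first):
  (empty)
ASKS (lowest first):
  #3: 5@95
  #1: 9@102
  #6: 3@102

Derivation:
After op 1 [order #1] limit_sell(price=102, qty=9): fills=none; bids=[-] asks=[#1:9@102]
After op 2 [order #2] limit_sell(price=95, qty=9): fills=none; bids=[-] asks=[#2:9@95 #1:9@102]
After op 3 [order #3] limit_sell(price=95, qty=9): fills=none; bids=[-] asks=[#2:9@95 #3:9@95 #1:9@102]
After op 4 [order #4] limit_buy(price=103, qty=7): fills=#4x#2:7@95; bids=[-] asks=[#2:2@95 #3:9@95 #1:9@102]
After op 5 [order #5] limit_buy(price=100, qty=5): fills=#5x#2:2@95 #5x#3:3@95; bids=[-] asks=[#3:6@95 #1:9@102]
After op 6 cancel(order #2): fills=none; bids=[-] asks=[#3:6@95 #1:9@102]
After op 7 [order #6] limit_sell(price=102, qty=3): fills=none; bids=[-] asks=[#3:6@95 #1:9@102 #6:3@102]
After op 8 [order #7] market_sell(qty=6): fills=none; bids=[-] asks=[#3:6@95 #1:9@102 #6:3@102]
After op 9 [order #8] limit_buy(price=100, qty=1): fills=#8x#3:1@95; bids=[-] asks=[#3:5@95 #1:9@102 #6:3@102]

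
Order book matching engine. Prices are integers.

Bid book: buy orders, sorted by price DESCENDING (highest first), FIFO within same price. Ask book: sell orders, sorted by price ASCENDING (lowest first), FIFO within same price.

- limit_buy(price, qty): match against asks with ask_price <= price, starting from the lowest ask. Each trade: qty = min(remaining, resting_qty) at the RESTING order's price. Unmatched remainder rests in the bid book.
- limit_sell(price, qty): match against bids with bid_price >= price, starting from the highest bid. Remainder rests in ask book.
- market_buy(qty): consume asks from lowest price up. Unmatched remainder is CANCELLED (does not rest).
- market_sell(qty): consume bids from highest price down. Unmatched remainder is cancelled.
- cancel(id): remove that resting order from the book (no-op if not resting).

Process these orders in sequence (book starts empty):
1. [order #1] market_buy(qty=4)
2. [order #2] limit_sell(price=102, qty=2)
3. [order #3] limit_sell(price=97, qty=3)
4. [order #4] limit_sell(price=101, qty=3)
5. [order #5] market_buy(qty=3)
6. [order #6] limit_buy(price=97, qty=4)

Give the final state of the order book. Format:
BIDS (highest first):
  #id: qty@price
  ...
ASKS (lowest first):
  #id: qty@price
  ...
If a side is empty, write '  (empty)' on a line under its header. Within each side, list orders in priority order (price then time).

Answer: BIDS (highest first):
  #6: 4@97
ASKS (lowest first):
  #4: 3@101
  #2: 2@102

Derivation:
After op 1 [order #1] market_buy(qty=4): fills=none; bids=[-] asks=[-]
After op 2 [order #2] limit_sell(price=102, qty=2): fills=none; bids=[-] asks=[#2:2@102]
After op 3 [order #3] limit_sell(price=97, qty=3): fills=none; bids=[-] asks=[#3:3@97 #2:2@102]
After op 4 [order #4] limit_sell(price=101, qty=3): fills=none; bids=[-] asks=[#3:3@97 #4:3@101 #2:2@102]
After op 5 [order #5] market_buy(qty=3): fills=#5x#3:3@97; bids=[-] asks=[#4:3@101 #2:2@102]
After op 6 [order #6] limit_buy(price=97, qty=4): fills=none; bids=[#6:4@97] asks=[#4:3@101 #2:2@102]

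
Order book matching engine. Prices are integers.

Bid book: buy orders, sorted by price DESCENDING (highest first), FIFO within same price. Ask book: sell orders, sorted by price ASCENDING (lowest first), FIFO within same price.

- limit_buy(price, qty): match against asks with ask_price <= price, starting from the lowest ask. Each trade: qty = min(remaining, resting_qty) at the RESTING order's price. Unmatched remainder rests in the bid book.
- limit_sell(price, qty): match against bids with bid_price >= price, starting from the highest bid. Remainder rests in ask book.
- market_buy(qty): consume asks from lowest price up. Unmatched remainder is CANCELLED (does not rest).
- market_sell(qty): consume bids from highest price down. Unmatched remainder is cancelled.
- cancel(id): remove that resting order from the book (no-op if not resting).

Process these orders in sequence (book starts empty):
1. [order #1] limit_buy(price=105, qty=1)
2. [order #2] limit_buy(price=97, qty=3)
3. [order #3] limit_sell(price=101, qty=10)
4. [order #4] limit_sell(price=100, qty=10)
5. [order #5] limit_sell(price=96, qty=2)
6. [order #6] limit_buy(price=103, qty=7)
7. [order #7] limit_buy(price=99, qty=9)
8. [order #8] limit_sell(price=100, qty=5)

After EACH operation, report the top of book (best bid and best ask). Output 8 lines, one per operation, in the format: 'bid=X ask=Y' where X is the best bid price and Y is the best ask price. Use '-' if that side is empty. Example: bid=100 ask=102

After op 1 [order #1] limit_buy(price=105, qty=1): fills=none; bids=[#1:1@105] asks=[-]
After op 2 [order #2] limit_buy(price=97, qty=3): fills=none; bids=[#1:1@105 #2:3@97] asks=[-]
After op 3 [order #3] limit_sell(price=101, qty=10): fills=#1x#3:1@105; bids=[#2:3@97] asks=[#3:9@101]
After op 4 [order #4] limit_sell(price=100, qty=10): fills=none; bids=[#2:3@97] asks=[#4:10@100 #3:9@101]
After op 5 [order #5] limit_sell(price=96, qty=2): fills=#2x#5:2@97; bids=[#2:1@97] asks=[#4:10@100 #3:9@101]
After op 6 [order #6] limit_buy(price=103, qty=7): fills=#6x#4:7@100; bids=[#2:1@97] asks=[#4:3@100 #3:9@101]
After op 7 [order #7] limit_buy(price=99, qty=9): fills=none; bids=[#7:9@99 #2:1@97] asks=[#4:3@100 #3:9@101]
After op 8 [order #8] limit_sell(price=100, qty=5): fills=none; bids=[#7:9@99 #2:1@97] asks=[#4:3@100 #8:5@100 #3:9@101]

Answer: bid=105 ask=-
bid=105 ask=-
bid=97 ask=101
bid=97 ask=100
bid=97 ask=100
bid=97 ask=100
bid=99 ask=100
bid=99 ask=100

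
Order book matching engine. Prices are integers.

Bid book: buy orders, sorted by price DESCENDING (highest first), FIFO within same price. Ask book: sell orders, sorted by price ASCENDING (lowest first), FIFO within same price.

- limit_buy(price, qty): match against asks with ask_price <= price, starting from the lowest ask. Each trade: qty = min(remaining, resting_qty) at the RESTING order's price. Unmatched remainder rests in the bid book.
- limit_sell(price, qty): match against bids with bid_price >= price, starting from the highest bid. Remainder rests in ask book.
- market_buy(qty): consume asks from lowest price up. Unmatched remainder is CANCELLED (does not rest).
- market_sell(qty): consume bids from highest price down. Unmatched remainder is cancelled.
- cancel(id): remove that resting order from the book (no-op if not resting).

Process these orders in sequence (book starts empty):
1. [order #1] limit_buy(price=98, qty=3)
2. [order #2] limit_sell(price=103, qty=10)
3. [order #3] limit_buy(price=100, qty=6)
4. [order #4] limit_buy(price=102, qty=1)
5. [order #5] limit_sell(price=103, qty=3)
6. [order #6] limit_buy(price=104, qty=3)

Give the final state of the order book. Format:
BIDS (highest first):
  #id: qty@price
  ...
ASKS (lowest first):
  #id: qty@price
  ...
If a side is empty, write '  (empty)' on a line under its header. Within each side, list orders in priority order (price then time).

Answer: BIDS (highest first):
  #4: 1@102
  #3: 6@100
  #1: 3@98
ASKS (lowest first):
  #2: 7@103
  #5: 3@103

Derivation:
After op 1 [order #1] limit_buy(price=98, qty=3): fills=none; bids=[#1:3@98] asks=[-]
After op 2 [order #2] limit_sell(price=103, qty=10): fills=none; bids=[#1:3@98] asks=[#2:10@103]
After op 3 [order #3] limit_buy(price=100, qty=6): fills=none; bids=[#3:6@100 #1:3@98] asks=[#2:10@103]
After op 4 [order #4] limit_buy(price=102, qty=1): fills=none; bids=[#4:1@102 #3:6@100 #1:3@98] asks=[#2:10@103]
After op 5 [order #5] limit_sell(price=103, qty=3): fills=none; bids=[#4:1@102 #3:6@100 #1:3@98] asks=[#2:10@103 #5:3@103]
After op 6 [order #6] limit_buy(price=104, qty=3): fills=#6x#2:3@103; bids=[#4:1@102 #3:6@100 #1:3@98] asks=[#2:7@103 #5:3@103]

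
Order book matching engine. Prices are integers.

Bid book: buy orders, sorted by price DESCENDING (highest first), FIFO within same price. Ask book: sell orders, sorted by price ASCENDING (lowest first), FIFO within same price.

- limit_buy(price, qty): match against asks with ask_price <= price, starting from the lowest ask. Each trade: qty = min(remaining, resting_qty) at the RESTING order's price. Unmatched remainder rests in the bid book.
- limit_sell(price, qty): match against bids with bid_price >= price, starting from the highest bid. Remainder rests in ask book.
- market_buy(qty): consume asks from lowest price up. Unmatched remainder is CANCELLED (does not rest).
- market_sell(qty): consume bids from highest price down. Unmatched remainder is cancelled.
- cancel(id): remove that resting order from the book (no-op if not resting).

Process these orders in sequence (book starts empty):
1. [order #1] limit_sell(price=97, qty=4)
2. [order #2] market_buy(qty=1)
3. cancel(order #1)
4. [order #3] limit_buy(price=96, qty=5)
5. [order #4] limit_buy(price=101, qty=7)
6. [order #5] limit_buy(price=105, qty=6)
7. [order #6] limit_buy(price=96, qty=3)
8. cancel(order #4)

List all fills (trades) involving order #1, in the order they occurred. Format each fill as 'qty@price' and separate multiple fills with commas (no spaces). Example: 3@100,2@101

After op 1 [order #1] limit_sell(price=97, qty=4): fills=none; bids=[-] asks=[#1:4@97]
After op 2 [order #2] market_buy(qty=1): fills=#2x#1:1@97; bids=[-] asks=[#1:3@97]
After op 3 cancel(order #1): fills=none; bids=[-] asks=[-]
After op 4 [order #3] limit_buy(price=96, qty=5): fills=none; bids=[#3:5@96] asks=[-]
After op 5 [order #4] limit_buy(price=101, qty=7): fills=none; bids=[#4:7@101 #3:5@96] asks=[-]
After op 6 [order #5] limit_buy(price=105, qty=6): fills=none; bids=[#5:6@105 #4:7@101 #3:5@96] asks=[-]
After op 7 [order #6] limit_buy(price=96, qty=3): fills=none; bids=[#5:6@105 #4:7@101 #3:5@96 #6:3@96] asks=[-]
After op 8 cancel(order #4): fills=none; bids=[#5:6@105 #3:5@96 #6:3@96] asks=[-]

Answer: 1@97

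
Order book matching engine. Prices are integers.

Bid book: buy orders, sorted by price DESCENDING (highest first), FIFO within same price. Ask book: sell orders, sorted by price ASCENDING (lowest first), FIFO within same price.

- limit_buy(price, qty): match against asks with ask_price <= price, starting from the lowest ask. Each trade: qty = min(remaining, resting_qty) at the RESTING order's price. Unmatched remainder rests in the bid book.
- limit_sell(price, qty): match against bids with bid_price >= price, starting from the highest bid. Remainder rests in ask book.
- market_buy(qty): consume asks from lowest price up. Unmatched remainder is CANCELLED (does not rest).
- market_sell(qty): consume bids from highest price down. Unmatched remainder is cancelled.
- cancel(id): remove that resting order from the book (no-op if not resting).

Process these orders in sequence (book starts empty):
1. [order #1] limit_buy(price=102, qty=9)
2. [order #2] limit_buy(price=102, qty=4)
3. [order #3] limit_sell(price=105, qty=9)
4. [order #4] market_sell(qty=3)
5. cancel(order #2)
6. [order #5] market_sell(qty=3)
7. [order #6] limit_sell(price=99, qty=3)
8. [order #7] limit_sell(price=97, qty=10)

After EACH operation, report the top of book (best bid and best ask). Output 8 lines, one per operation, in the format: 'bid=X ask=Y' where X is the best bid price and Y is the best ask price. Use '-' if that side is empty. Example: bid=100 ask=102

After op 1 [order #1] limit_buy(price=102, qty=9): fills=none; bids=[#1:9@102] asks=[-]
After op 2 [order #2] limit_buy(price=102, qty=4): fills=none; bids=[#1:9@102 #2:4@102] asks=[-]
After op 3 [order #3] limit_sell(price=105, qty=9): fills=none; bids=[#1:9@102 #2:4@102] asks=[#3:9@105]
After op 4 [order #4] market_sell(qty=3): fills=#1x#4:3@102; bids=[#1:6@102 #2:4@102] asks=[#3:9@105]
After op 5 cancel(order #2): fills=none; bids=[#1:6@102] asks=[#3:9@105]
After op 6 [order #5] market_sell(qty=3): fills=#1x#5:3@102; bids=[#1:3@102] asks=[#3:9@105]
After op 7 [order #6] limit_sell(price=99, qty=3): fills=#1x#6:3@102; bids=[-] asks=[#3:9@105]
After op 8 [order #7] limit_sell(price=97, qty=10): fills=none; bids=[-] asks=[#7:10@97 #3:9@105]

Answer: bid=102 ask=-
bid=102 ask=-
bid=102 ask=105
bid=102 ask=105
bid=102 ask=105
bid=102 ask=105
bid=- ask=105
bid=- ask=97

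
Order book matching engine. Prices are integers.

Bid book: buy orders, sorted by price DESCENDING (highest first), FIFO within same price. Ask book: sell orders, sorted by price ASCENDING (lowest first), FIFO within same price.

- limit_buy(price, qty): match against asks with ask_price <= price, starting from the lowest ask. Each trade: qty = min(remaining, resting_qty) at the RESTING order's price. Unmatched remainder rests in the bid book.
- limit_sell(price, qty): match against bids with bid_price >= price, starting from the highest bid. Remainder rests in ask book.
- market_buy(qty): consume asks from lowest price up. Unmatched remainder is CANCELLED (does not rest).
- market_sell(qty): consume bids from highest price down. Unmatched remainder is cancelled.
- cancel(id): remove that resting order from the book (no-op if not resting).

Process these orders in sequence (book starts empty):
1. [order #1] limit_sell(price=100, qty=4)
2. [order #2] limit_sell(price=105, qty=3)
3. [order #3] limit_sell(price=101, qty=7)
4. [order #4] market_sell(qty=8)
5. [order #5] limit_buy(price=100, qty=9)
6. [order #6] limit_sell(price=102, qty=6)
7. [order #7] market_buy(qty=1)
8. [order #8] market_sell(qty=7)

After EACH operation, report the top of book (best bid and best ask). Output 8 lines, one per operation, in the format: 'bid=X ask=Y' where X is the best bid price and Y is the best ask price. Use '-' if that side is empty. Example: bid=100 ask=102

After op 1 [order #1] limit_sell(price=100, qty=4): fills=none; bids=[-] asks=[#1:4@100]
After op 2 [order #2] limit_sell(price=105, qty=3): fills=none; bids=[-] asks=[#1:4@100 #2:3@105]
After op 3 [order #3] limit_sell(price=101, qty=7): fills=none; bids=[-] asks=[#1:4@100 #3:7@101 #2:3@105]
After op 4 [order #4] market_sell(qty=8): fills=none; bids=[-] asks=[#1:4@100 #3:7@101 #2:3@105]
After op 5 [order #5] limit_buy(price=100, qty=9): fills=#5x#1:4@100; bids=[#5:5@100] asks=[#3:7@101 #2:3@105]
After op 6 [order #6] limit_sell(price=102, qty=6): fills=none; bids=[#5:5@100] asks=[#3:7@101 #6:6@102 #2:3@105]
After op 7 [order #7] market_buy(qty=1): fills=#7x#3:1@101; bids=[#5:5@100] asks=[#3:6@101 #6:6@102 #2:3@105]
After op 8 [order #8] market_sell(qty=7): fills=#5x#8:5@100; bids=[-] asks=[#3:6@101 #6:6@102 #2:3@105]

Answer: bid=- ask=100
bid=- ask=100
bid=- ask=100
bid=- ask=100
bid=100 ask=101
bid=100 ask=101
bid=100 ask=101
bid=- ask=101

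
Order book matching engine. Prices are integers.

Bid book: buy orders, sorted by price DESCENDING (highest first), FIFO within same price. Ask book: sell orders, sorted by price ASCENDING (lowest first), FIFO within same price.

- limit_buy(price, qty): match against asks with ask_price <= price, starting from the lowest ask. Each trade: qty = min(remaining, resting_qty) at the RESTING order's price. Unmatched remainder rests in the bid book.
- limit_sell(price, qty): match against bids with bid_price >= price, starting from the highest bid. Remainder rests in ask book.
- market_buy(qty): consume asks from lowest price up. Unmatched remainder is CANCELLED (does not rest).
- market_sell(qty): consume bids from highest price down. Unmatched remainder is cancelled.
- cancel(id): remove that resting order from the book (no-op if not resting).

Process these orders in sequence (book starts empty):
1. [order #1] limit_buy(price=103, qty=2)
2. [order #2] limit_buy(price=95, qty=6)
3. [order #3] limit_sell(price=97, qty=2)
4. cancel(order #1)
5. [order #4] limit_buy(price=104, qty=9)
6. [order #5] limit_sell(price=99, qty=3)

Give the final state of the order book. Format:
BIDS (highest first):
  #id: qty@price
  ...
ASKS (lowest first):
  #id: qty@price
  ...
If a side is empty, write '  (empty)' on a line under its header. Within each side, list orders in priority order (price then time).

After op 1 [order #1] limit_buy(price=103, qty=2): fills=none; bids=[#1:2@103] asks=[-]
After op 2 [order #2] limit_buy(price=95, qty=6): fills=none; bids=[#1:2@103 #2:6@95] asks=[-]
After op 3 [order #3] limit_sell(price=97, qty=2): fills=#1x#3:2@103; bids=[#2:6@95] asks=[-]
After op 4 cancel(order #1): fills=none; bids=[#2:6@95] asks=[-]
After op 5 [order #4] limit_buy(price=104, qty=9): fills=none; bids=[#4:9@104 #2:6@95] asks=[-]
After op 6 [order #5] limit_sell(price=99, qty=3): fills=#4x#5:3@104; bids=[#4:6@104 #2:6@95] asks=[-]

Answer: BIDS (highest first):
  #4: 6@104
  #2: 6@95
ASKS (lowest first):
  (empty)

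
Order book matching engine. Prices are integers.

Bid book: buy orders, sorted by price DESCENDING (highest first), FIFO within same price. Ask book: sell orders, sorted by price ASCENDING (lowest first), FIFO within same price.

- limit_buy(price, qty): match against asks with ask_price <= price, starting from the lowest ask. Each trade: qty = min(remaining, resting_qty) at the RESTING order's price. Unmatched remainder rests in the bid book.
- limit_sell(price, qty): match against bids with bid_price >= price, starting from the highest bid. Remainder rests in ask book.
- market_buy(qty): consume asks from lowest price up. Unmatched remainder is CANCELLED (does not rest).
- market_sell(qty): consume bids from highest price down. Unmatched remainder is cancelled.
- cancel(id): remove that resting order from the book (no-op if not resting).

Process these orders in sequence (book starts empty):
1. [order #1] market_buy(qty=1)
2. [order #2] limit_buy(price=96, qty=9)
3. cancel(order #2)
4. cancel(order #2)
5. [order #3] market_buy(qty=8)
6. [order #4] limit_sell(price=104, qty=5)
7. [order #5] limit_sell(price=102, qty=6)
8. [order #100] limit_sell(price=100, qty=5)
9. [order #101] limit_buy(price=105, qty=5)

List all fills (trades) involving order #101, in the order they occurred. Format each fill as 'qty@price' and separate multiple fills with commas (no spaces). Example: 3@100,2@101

After op 1 [order #1] market_buy(qty=1): fills=none; bids=[-] asks=[-]
After op 2 [order #2] limit_buy(price=96, qty=9): fills=none; bids=[#2:9@96] asks=[-]
After op 3 cancel(order #2): fills=none; bids=[-] asks=[-]
After op 4 cancel(order #2): fills=none; bids=[-] asks=[-]
After op 5 [order #3] market_buy(qty=8): fills=none; bids=[-] asks=[-]
After op 6 [order #4] limit_sell(price=104, qty=5): fills=none; bids=[-] asks=[#4:5@104]
After op 7 [order #5] limit_sell(price=102, qty=6): fills=none; bids=[-] asks=[#5:6@102 #4:5@104]
After op 8 [order #100] limit_sell(price=100, qty=5): fills=none; bids=[-] asks=[#100:5@100 #5:6@102 #4:5@104]
After op 9 [order #101] limit_buy(price=105, qty=5): fills=#101x#100:5@100; bids=[-] asks=[#5:6@102 #4:5@104]

Answer: 5@100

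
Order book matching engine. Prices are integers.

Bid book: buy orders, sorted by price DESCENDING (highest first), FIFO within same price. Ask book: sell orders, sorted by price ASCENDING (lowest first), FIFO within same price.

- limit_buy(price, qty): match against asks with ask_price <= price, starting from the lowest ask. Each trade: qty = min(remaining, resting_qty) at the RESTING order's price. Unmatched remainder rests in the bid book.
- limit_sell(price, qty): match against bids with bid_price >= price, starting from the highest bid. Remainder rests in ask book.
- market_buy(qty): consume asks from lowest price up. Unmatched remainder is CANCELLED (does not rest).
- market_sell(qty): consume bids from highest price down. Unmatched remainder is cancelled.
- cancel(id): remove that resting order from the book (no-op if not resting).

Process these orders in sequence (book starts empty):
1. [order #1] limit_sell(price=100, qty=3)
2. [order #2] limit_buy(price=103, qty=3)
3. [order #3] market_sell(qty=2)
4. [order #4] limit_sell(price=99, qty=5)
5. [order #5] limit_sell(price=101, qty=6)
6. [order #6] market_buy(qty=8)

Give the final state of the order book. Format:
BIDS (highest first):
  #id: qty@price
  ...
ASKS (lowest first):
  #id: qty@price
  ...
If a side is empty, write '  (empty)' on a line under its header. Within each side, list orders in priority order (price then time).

After op 1 [order #1] limit_sell(price=100, qty=3): fills=none; bids=[-] asks=[#1:3@100]
After op 2 [order #2] limit_buy(price=103, qty=3): fills=#2x#1:3@100; bids=[-] asks=[-]
After op 3 [order #3] market_sell(qty=2): fills=none; bids=[-] asks=[-]
After op 4 [order #4] limit_sell(price=99, qty=5): fills=none; bids=[-] asks=[#4:5@99]
After op 5 [order #5] limit_sell(price=101, qty=6): fills=none; bids=[-] asks=[#4:5@99 #5:6@101]
After op 6 [order #6] market_buy(qty=8): fills=#6x#4:5@99 #6x#5:3@101; bids=[-] asks=[#5:3@101]

Answer: BIDS (highest first):
  (empty)
ASKS (lowest first):
  #5: 3@101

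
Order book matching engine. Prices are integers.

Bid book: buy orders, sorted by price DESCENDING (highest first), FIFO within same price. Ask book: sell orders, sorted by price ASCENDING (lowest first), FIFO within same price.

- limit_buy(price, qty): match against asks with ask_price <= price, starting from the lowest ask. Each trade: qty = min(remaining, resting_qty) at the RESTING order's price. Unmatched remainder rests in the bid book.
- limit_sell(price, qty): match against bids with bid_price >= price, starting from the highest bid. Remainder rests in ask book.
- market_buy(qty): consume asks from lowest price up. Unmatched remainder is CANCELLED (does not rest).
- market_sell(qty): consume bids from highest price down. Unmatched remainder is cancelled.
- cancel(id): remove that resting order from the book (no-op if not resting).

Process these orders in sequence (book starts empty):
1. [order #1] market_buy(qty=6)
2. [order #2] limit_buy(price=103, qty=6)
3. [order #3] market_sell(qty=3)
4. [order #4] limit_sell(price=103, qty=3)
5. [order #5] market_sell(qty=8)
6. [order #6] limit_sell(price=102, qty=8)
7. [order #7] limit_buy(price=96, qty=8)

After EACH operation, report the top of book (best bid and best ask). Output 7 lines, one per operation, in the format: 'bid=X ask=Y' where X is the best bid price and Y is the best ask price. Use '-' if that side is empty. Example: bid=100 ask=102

After op 1 [order #1] market_buy(qty=6): fills=none; bids=[-] asks=[-]
After op 2 [order #2] limit_buy(price=103, qty=6): fills=none; bids=[#2:6@103] asks=[-]
After op 3 [order #3] market_sell(qty=3): fills=#2x#3:3@103; bids=[#2:3@103] asks=[-]
After op 4 [order #4] limit_sell(price=103, qty=3): fills=#2x#4:3@103; bids=[-] asks=[-]
After op 5 [order #5] market_sell(qty=8): fills=none; bids=[-] asks=[-]
After op 6 [order #6] limit_sell(price=102, qty=8): fills=none; bids=[-] asks=[#6:8@102]
After op 7 [order #7] limit_buy(price=96, qty=8): fills=none; bids=[#7:8@96] asks=[#6:8@102]

Answer: bid=- ask=-
bid=103 ask=-
bid=103 ask=-
bid=- ask=-
bid=- ask=-
bid=- ask=102
bid=96 ask=102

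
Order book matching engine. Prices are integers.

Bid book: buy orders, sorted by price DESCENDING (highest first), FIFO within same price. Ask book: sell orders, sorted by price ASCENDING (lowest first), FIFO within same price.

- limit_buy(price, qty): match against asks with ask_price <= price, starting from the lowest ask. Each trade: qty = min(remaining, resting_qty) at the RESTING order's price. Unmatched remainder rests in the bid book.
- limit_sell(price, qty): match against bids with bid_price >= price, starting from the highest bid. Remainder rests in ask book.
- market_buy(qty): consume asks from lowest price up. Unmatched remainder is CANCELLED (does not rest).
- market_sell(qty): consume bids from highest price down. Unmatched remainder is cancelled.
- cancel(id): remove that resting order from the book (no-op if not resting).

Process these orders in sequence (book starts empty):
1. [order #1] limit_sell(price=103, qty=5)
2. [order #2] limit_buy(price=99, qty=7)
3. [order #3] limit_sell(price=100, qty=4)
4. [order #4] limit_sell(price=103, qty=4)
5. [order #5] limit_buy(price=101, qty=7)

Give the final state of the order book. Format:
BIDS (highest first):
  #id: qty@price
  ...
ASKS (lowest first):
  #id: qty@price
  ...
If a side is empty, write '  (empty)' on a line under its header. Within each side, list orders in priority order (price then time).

Answer: BIDS (highest first):
  #5: 3@101
  #2: 7@99
ASKS (lowest first):
  #1: 5@103
  #4: 4@103

Derivation:
After op 1 [order #1] limit_sell(price=103, qty=5): fills=none; bids=[-] asks=[#1:5@103]
After op 2 [order #2] limit_buy(price=99, qty=7): fills=none; bids=[#2:7@99] asks=[#1:5@103]
After op 3 [order #3] limit_sell(price=100, qty=4): fills=none; bids=[#2:7@99] asks=[#3:4@100 #1:5@103]
After op 4 [order #4] limit_sell(price=103, qty=4): fills=none; bids=[#2:7@99] asks=[#3:4@100 #1:5@103 #4:4@103]
After op 5 [order #5] limit_buy(price=101, qty=7): fills=#5x#3:4@100; bids=[#5:3@101 #2:7@99] asks=[#1:5@103 #4:4@103]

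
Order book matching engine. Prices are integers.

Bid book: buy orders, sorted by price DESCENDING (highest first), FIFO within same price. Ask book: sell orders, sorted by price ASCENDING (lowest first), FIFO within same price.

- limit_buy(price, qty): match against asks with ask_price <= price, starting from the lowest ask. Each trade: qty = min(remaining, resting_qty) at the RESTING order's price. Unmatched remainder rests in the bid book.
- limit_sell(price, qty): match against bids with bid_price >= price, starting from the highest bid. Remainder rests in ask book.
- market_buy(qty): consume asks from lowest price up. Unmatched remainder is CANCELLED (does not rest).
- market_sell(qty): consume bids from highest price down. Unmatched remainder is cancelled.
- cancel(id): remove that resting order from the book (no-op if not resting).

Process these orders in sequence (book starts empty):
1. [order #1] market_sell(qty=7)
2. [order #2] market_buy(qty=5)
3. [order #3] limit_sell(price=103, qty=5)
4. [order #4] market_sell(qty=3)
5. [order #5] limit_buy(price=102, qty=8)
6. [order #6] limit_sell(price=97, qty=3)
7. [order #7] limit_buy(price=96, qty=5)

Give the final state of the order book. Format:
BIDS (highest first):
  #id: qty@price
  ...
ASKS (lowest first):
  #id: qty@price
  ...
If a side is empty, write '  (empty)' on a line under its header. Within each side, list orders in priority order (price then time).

Answer: BIDS (highest first):
  #5: 5@102
  #7: 5@96
ASKS (lowest first):
  #3: 5@103

Derivation:
After op 1 [order #1] market_sell(qty=7): fills=none; bids=[-] asks=[-]
After op 2 [order #2] market_buy(qty=5): fills=none; bids=[-] asks=[-]
After op 3 [order #3] limit_sell(price=103, qty=5): fills=none; bids=[-] asks=[#3:5@103]
After op 4 [order #4] market_sell(qty=3): fills=none; bids=[-] asks=[#3:5@103]
After op 5 [order #5] limit_buy(price=102, qty=8): fills=none; bids=[#5:8@102] asks=[#3:5@103]
After op 6 [order #6] limit_sell(price=97, qty=3): fills=#5x#6:3@102; bids=[#5:5@102] asks=[#3:5@103]
After op 7 [order #7] limit_buy(price=96, qty=5): fills=none; bids=[#5:5@102 #7:5@96] asks=[#3:5@103]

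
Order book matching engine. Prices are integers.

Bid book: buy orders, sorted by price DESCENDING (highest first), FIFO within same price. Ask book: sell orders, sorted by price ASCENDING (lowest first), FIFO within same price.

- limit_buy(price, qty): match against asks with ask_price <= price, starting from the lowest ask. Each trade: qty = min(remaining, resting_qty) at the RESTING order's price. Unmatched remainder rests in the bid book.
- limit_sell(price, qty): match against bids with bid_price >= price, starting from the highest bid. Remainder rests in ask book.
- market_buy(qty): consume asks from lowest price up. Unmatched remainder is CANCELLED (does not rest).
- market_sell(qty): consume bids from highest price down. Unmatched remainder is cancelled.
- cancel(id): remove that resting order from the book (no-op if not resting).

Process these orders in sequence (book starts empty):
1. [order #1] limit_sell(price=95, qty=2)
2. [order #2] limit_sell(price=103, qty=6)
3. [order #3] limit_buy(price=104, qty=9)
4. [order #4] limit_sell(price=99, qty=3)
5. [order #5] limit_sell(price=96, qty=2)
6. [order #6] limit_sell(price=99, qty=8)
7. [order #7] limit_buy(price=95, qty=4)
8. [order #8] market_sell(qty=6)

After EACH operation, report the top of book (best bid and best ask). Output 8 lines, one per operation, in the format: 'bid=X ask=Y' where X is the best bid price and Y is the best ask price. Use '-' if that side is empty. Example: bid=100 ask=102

After op 1 [order #1] limit_sell(price=95, qty=2): fills=none; bids=[-] asks=[#1:2@95]
After op 2 [order #2] limit_sell(price=103, qty=6): fills=none; bids=[-] asks=[#1:2@95 #2:6@103]
After op 3 [order #3] limit_buy(price=104, qty=9): fills=#3x#1:2@95 #3x#2:6@103; bids=[#3:1@104] asks=[-]
After op 4 [order #4] limit_sell(price=99, qty=3): fills=#3x#4:1@104; bids=[-] asks=[#4:2@99]
After op 5 [order #5] limit_sell(price=96, qty=2): fills=none; bids=[-] asks=[#5:2@96 #4:2@99]
After op 6 [order #6] limit_sell(price=99, qty=8): fills=none; bids=[-] asks=[#5:2@96 #4:2@99 #6:8@99]
After op 7 [order #7] limit_buy(price=95, qty=4): fills=none; bids=[#7:4@95] asks=[#5:2@96 #4:2@99 #6:8@99]
After op 8 [order #8] market_sell(qty=6): fills=#7x#8:4@95; bids=[-] asks=[#5:2@96 #4:2@99 #6:8@99]

Answer: bid=- ask=95
bid=- ask=95
bid=104 ask=-
bid=- ask=99
bid=- ask=96
bid=- ask=96
bid=95 ask=96
bid=- ask=96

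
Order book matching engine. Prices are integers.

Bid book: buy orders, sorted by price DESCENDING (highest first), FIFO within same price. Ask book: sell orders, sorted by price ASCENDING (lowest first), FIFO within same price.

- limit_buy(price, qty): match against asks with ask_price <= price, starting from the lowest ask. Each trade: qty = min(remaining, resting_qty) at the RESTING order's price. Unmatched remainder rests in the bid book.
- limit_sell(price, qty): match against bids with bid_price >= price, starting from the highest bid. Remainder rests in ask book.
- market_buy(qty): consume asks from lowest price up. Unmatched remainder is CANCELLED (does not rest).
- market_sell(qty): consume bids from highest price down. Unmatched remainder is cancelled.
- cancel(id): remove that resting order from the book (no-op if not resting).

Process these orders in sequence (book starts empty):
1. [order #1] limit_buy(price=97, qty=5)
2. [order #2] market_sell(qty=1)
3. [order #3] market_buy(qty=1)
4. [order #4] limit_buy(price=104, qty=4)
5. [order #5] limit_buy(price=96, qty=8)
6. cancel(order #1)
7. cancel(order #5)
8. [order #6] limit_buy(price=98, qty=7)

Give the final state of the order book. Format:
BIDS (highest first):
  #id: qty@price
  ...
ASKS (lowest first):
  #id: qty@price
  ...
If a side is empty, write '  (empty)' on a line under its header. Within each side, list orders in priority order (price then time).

After op 1 [order #1] limit_buy(price=97, qty=5): fills=none; bids=[#1:5@97] asks=[-]
After op 2 [order #2] market_sell(qty=1): fills=#1x#2:1@97; bids=[#1:4@97] asks=[-]
After op 3 [order #3] market_buy(qty=1): fills=none; bids=[#1:4@97] asks=[-]
After op 4 [order #4] limit_buy(price=104, qty=4): fills=none; bids=[#4:4@104 #1:4@97] asks=[-]
After op 5 [order #5] limit_buy(price=96, qty=8): fills=none; bids=[#4:4@104 #1:4@97 #5:8@96] asks=[-]
After op 6 cancel(order #1): fills=none; bids=[#4:4@104 #5:8@96] asks=[-]
After op 7 cancel(order #5): fills=none; bids=[#4:4@104] asks=[-]
After op 8 [order #6] limit_buy(price=98, qty=7): fills=none; bids=[#4:4@104 #6:7@98] asks=[-]

Answer: BIDS (highest first):
  #4: 4@104
  #6: 7@98
ASKS (lowest first):
  (empty)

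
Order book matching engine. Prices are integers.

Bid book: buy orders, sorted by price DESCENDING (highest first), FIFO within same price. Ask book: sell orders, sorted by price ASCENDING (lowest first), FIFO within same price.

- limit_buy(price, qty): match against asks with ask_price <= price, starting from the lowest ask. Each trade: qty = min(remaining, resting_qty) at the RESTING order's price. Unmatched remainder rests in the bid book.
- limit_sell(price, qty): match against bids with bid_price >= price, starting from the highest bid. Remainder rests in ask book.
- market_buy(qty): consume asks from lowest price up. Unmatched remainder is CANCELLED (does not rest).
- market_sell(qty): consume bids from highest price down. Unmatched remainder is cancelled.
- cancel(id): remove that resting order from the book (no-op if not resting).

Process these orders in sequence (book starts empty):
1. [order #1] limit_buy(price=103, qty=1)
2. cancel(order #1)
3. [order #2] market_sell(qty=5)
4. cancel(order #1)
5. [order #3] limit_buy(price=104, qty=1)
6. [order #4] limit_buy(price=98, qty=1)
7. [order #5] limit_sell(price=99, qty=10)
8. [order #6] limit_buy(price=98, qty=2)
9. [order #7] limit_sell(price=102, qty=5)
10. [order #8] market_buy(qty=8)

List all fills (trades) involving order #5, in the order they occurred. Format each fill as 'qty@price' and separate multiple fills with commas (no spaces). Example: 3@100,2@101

Answer: 1@104,8@99

Derivation:
After op 1 [order #1] limit_buy(price=103, qty=1): fills=none; bids=[#1:1@103] asks=[-]
After op 2 cancel(order #1): fills=none; bids=[-] asks=[-]
After op 3 [order #2] market_sell(qty=5): fills=none; bids=[-] asks=[-]
After op 4 cancel(order #1): fills=none; bids=[-] asks=[-]
After op 5 [order #3] limit_buy(price=104, qty=1): fills=none; bids=[#3:1@104] asks=[-]
After op 6 [order #4] limit_buy(price=98, qty=1): fills=none; bids=[#3:1@104 #4:1@98] asks=[-]
After op 7 [order #5] limit_sell(price=99, qty=10): fills=#3x#5:1@104; bids=[#4:1@98] asks=[#5:9@99]
After op 8 [order #6] limit_buy(price=98, qty=2): fills=none; bids=[#4:1@98 #6:2@98] asks=[#5:9@99]
After op 9 [order #7] limit_sell(price=102, qty=5): fills=none; bids=[#4:1@98 #6:2@98] asks=[#5:9@99 #7:5@102]
After op 10 [order #8] market_buy(qty=8): fills=#8x#5:8@99; bids=[#4:1@98 #6:2@98] asks=[#5:1@99 #7:5@102]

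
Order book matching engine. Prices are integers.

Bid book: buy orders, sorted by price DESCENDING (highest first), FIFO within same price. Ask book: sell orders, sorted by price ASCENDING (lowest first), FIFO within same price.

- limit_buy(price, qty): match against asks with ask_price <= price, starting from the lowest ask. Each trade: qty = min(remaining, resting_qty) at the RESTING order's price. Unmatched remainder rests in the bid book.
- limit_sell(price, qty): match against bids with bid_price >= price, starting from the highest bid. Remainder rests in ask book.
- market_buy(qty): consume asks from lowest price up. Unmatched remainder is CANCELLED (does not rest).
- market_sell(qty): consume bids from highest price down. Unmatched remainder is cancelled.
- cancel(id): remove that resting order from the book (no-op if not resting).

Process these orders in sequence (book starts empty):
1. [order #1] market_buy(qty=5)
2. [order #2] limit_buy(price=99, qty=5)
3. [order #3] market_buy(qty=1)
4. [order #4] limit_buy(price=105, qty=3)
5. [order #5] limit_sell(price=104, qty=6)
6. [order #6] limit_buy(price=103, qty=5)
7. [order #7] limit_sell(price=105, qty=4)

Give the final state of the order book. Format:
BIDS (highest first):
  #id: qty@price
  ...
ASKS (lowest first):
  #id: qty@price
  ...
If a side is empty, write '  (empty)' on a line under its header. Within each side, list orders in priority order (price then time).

After op 1 [order #1] market_buy(qty=5): fills=none; bids=[-] asks=[-]
After op 2 [order #2] limit_buy(price=99, qty=5): fills=none; bids=[#2:5@99] asks=[-]
After op 3 [order #3] market_buy(qty=1): fills=none; bids=[#2:5@99] asks=[-]
After op 4 [order #4] limit_buy(price=105, qty=3): fills=none; bids=[#4:3@105 #2:5@99] asks=[-]
After op 5 [order #5] limit_sell(price=104, qty=6): fills=#4x#5:3@105; bids=[#2:5@99] asks=[#5:3@104]
After op 6 [order #6] limit_buy(price=103, qty=5): fills=none; bids=[#6:5@103 #2:5@99] asks=[#5:3@104]
After op 7 [order #7] limit_sell(price=105, qty=4): fills=none; bids=[#6:5@103 #2:5@99] asks=[#5:3@104 #7:4@105]

Answer: BIDS (highest first):
  #6: 5@103
  #2: 5@99
ASKS (lowest first):
  #5: 3@104
  #7: 4@105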